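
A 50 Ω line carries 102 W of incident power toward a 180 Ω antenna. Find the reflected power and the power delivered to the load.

P_reflected ≈ 32.6 W; P_delivered ≈ 69.4 W

Γ = (180 − 50)/(180 + 50) = 0.565
|Γ|² = 0.319
P_refl = |Γ|²·P_inc = 32.6 W, P_del = (1 − |Γ|²)·P_inc = 69.4 W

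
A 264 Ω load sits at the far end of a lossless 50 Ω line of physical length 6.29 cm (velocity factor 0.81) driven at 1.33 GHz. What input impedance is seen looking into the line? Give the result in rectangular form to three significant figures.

λ = v/f = 0.81·c / 1.33 GHz = 0.183 m
βl = 2π·l/λ = 2π × 0.344 = 124°
tan(βl) = tan(124°) = -1.49
Z_in = Z_0·(Z_L + jZ_0·tanβl)/(Z_0 + jZ_L·tanβl)
     = 50·(264 − j74.3)/(50 − j392)

Z_in ≈ 13.5 + j31.9 Ω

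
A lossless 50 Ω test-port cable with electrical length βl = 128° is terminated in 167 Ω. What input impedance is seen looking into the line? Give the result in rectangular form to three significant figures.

tan(βl) = tan(128°) = -1.28
Z_in = Z_0·(Z_L + jZ_0·tanβl)/(Z_0 + jZ_L·tanβl)
     = 50·(167 − j64)/(50 − j214)

Z_in ≈ 22.9 + j33.7 Ω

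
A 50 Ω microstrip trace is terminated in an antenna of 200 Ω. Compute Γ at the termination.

Γ = (Z_L − Z_0)/(Z_L + Z_0) = (200 − 50)/(200 + 50) = 150/250

Γ = 0.6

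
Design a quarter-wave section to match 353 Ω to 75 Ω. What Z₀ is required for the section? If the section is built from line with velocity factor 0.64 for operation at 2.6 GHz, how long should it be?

Z_qwt = √(Z_0·R_L) = √(75 × 353) = √26480
λ = 0.64·c/f = 0.0738 m, so l = λ/4 = 0.0185 m

Z_qwt ≈ 163 Ω; length ≈ 1.85 cm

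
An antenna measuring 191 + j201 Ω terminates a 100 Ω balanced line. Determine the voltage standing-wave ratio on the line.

Γ = (Z_L − Z_0)/(Z_L + Z_0) = (91 + j201)/(291 + j201)
|Γ| = 221/354 = 0.624
VSWR = (1 + |Γ|)/(1 − |Γ|) = 1.62/0.376

VSWR ≈ 4.32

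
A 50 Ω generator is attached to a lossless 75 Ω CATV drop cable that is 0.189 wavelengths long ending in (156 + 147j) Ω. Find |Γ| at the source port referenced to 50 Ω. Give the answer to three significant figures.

βl = 2π × 0.189 = 68°
tan(βl) = 2.48
Z_in = Z_0·(Z_L + jZ_0·tanβl)/(Z_0 + jZ_L·tanβl) = 26.9 − j50.4 Ω
Γ_s = (Z_in − Z_s)/(Z_in + Z_s) = (-23.1 − j50.4)/(76.9 − j50.4), |Γ_s| = 0.603

|Γ| ≈ 0.603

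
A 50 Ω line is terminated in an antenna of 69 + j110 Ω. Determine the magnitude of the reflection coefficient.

|Γ| ≈ 0.689

Γ = (Z_L − Z_0)/(Z_L + Z_0) = (19 + j110)/(119 + j110)
|Γ| = 112/162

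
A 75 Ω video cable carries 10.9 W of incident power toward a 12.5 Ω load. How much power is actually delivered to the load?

Γ = (12.5 − 75)/(12.5 + 75) = -0.714
|Γ|² = 0.51
P_refl = |Γ|²·P_inc = 5.56 W, P_del = (1 − |Γ|²)·P_inc = 5.34 W

P_delivered ≈ 5.34 W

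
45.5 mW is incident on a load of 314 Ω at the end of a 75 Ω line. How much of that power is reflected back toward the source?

P_reflected ≈ 17.2 mW

Γ = (314 − 75)/(314 + 75) = 0.614
|Γ|² = 0.377
P_refl = |Γ|²·P_inc = 17.2 mW, P_del = (1 − |Γ|²)·P_inc = 28.3 mW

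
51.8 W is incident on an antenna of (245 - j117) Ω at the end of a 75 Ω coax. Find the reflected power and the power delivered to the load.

P_reflected ≈ 19 W; P_delivered ≈ 32.8 W

|Γ| = |(170 − j117)/(320 − j117)| = 0.606
|Γ|² = 0.367
P_refl = |Γ|²·P_inc = 19 W, P_del = (1 − |Γ|²)·P_inc = 32.8 W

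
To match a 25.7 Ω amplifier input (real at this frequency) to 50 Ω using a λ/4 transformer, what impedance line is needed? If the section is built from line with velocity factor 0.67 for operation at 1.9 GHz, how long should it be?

Z_qwt = √(Z_0·R_L) = √(50 × 25.7) = √1285
λ = 0.67·c/f = 0.106 m, so l = λ/4 = 0.0264 m

Z_qwt ≈ 35.8 Ω; length ≈ 2.64 cm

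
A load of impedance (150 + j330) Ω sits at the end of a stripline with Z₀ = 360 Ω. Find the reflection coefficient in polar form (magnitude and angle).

Γ = (Z_L − Z_0)/(Z_L + Z_0) = (-210 + j330)/(510 + j330)
|Γ| = 391/607 = 0.644

Γ ≈ 0.644 ∠ 89.6°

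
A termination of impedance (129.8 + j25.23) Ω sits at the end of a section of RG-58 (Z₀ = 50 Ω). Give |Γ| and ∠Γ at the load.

Γ ≈ 0.461 ∠ 9.56°

Γ = (Z_L − Z_0)/(Z_L + Z_0) = (79.8 + j25.23)/(179.8 + j25.23)
|Γ| = 83.7/182 = 0.461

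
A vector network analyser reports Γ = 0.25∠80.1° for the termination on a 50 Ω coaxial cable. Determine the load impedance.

Z_L ≈ 48 + j25.2 Ω

Z_L = Z_0·(1 + Γ)/(1 − Γ) = 50·(1.04 + j0.246)/(0.957 − j0.246)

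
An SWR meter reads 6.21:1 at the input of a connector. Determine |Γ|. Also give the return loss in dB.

|Γ| ≈ 0.723; return loss ≈ 2.82 dB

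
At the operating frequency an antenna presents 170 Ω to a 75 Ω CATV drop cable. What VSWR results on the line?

Γ = (170 − 75)/(170 + 75) = 0.388
VSWR = (1 + 0.388)/(1 − 0.388)

VSWR ≈ 2.27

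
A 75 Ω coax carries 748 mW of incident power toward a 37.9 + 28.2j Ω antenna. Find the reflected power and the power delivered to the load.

P_reflected ≈ 120 mW; P_delivered ≈ 628 mW

|Γ| = |(-37.1 + j28.2)/(112.9 + j28.2)| = 0.4
|Γ|² = 0.16
P_refl = |Γ|²·P_inc = 120 mW, P_del = (1 − |Γ|²)·P_inc = 628 mW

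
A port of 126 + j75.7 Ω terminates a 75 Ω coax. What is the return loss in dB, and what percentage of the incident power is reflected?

RL ≈ 7.43 dB; 18.1% of incident power reflected

Γ = (51 + j75.7)/(201 + j75.7), |Γ| = 0.425
RL = −20·log₁₀(0.425) = 7.43 dB
P_refl/P_inc = |Γ|² = 0.181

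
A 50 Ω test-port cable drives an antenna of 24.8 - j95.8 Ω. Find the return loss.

Γ = (-25.2 − j95.8)/(74.8 − j95.8), |Γ| = 0.815
RL = −20·log₁₀|Γ| = −20·log₁₀(0.815)

RL ≈ 1.78 dB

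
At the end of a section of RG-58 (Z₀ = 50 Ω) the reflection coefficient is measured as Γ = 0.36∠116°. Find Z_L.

Z_L = Z_0·(1 + Γ)/(1 − Γ) = 50·(0.842 + j0.324)/(1.16 − j0.324)

Z_L ≈ 30.1 + j22.4 Ω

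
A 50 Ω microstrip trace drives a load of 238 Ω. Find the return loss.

RL ≈ 3.7 dB

Γ = (238 − 50)/(238 + 50) = 0.653
RL = −20·log₁₀|Γ| = −20·log₁₀(0.653)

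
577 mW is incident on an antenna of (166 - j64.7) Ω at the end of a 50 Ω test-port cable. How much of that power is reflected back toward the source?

|Γ| = |(116 − j64.7)/(216 − j64.7)| = 0.589
|Γ|² = 0.347
P_refl = |Γ|²·P_inc = 200 mW, P_del = (1 − |Γ|²)·P_inc = 377 mW

P_reflected ≈ 200 mW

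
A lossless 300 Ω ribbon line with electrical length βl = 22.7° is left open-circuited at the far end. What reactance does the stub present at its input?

X_in ≈ -717 Ω (capacitive)

tan(βl) = 0.418
For an open-circuited stub, Z_in = −jZ_0·cot(βl) = −jZ_0/tan(βl)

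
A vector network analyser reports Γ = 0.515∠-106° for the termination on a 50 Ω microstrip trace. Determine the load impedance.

Z_L = Z_0·(1 + Γ)/(1 − Γ) = 50·(0.858 − j0.495)/(1.14 + j0.495)

Z_L ≈ 23.7 − j32 Ω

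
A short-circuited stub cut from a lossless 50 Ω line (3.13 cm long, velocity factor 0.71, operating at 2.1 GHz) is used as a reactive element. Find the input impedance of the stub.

λ = v/f = 0.71·c / 2.1 GHz = 0.101 m
βl = 2π·l/λ = 2π × 0.309 = 111°
tan(βl) = -2.59
For a short-circuited stub, Z_in = jZ_0·tan(βl)

Z_in ≈ −j130 Ω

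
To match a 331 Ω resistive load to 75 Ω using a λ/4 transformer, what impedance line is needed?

Z_qwt ≈ 158 Ω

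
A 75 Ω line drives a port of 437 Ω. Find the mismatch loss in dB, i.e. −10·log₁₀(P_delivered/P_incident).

mismatch loss ≈ 3.01 dB

Γ = (437 − 75)/(437 + 75) = 0.707
|Γ|² = 0.5, so P_del/P_inc = 1 − |Γ|² = 0.5
ML = −10·log₁₀(1 − |Γ|²)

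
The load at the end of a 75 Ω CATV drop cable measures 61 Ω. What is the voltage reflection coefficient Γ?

Γ = (Z_L − Z_0)/(Z_L + Z_0) = (61 − 75)/(61 + 75) = -14/136

Γ = -0.103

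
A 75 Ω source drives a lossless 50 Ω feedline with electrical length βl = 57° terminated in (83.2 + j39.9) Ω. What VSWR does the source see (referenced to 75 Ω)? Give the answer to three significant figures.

VSWR ≈ 2.32

tan(βl) = 1.54
Z_in = Z_0·(Z_L + jZ_0·tanβl)/(Z_0 + jZ_L·tanβl) = 42.4 − j36.3 Ω
Γ_s = (Z_in − Z_s)/(Z_in + Z_s) = (-32.6 − j36.3)/(117 − j36.3), |Γ_s| = 0.397
VSWR = (1 + |Γ_s|)/(1 − |Γ_s|)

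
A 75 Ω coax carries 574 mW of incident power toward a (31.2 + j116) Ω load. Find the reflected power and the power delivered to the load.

|Γ| = |(-43.8 + j116)/(106.2 + j116)| = 0.788
|Γ|² = 0.622
P_refl = |Γ|²·P_inc = 357 mW, P_del = (1 − |Γ|²)·P_inc = 217 mW

P_reflected ≈ 357 mW; P_delivered ≈ 217 mW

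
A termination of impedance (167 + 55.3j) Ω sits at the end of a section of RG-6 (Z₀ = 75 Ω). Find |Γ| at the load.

|Γ| ≈ 0.432

Γ = (Z_L − Z_0)/(Z_L + Z_0) = (92 + j55.3)/(242 + j55.3)
|Γ| = 107/248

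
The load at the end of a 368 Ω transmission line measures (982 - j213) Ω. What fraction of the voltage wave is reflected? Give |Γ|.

|Γ| ≈ 0.476

Γ = (Z_L − Z_0)/(Z_L + Z_0) = (614 − j213)/(1350 − j213)
|Γ| = 650/1370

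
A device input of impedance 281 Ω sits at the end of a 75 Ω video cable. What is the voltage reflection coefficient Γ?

Γ = 0.579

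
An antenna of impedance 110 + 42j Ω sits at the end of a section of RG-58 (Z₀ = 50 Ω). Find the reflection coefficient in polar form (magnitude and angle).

Γ ≈ 0.443 ∠ 20.3°

Γ = (Z_L − Z_0)/(Z_L + Z_0) = (60 + j42)/(160 + j42)
|Γ| = 73.2/165 = 0.443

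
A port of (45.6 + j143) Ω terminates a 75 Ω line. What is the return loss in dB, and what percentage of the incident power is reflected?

Γ = (-29.4 + j143)/(120.6 + j143), |Γ| = 0.78
RL = −20·log₁₀(0.78) = 2.15 dB
P_refl/P_inc = |Γ|² = 0.609

RL ≈ 2.15 dB; 60.9% of incident power reflected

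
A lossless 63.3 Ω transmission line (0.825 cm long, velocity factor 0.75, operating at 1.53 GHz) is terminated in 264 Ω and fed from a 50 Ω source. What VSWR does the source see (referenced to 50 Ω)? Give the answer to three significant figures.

λ = v/f = 0.75·c / 1.53 GHz = 0.147 m
βl = 2π·l/λ = 2π × 0.0561 = 20.2°
tan(βl) = 0.368
Z_in = Z_0·(Z_L + jZ_0·tanβl)/(Z_0 + jZ_L·tanβl) = 89.4 − j114 Ω
Γ_s = (Z_in − Z_s)/(Z_in + Z_s) = (39.4 − j114)/(139 − j114), |Γ_s| = 0.669
VSWR = (1 + |Γ_s|)/(1 − |Γ_s|)

VSWR ≈ 5.05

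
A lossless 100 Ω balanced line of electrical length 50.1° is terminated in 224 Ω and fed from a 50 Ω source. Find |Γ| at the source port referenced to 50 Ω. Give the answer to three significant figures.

tan(βl) = 1.2
Z_in = Z_0·(Z_L + jZ_0·tanβl)/(Z_0 + jZ_L·tanβl) = 66.6 − j58.8 Ω
Γ_s = (Z_in − Z_s)/(Z_in + Z_s) = (16.6 − j58.8)/(117 − j58.8), |Γ_s| = 0.468

|Γ| ≈ 0.468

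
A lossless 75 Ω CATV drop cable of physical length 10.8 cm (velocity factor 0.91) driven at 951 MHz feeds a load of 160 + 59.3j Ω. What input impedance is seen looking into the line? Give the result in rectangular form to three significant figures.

Z_in ≈ 41.6 + j40.9 Ω

λ = v/f = 0.91·c / 951 MHz = 0.287 m
βl = 2π·l/λ = 2π × 0.376 = 135°
tan(βl) = tan(135°) = -0.985
Z_in = Z_0·(Z_L + jZ_0·tanβl)/(Z_0 + jZ_L·tanβl)
     = 75·(160 − j14.6)/(133 − j158)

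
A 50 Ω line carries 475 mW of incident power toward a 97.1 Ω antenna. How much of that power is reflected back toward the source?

Γ = (97.1 − 50)/(97.1 + 50) = 0.32
|Γ|² = 0.103
P_refl = |Γ|²·P_inc = 48.7 mW, P_del = (1 − |Γ|²)·P_inc = 426 mW

P_reflected ≈ 48.7 mW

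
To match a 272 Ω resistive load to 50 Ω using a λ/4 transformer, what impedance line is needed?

Z_qwt ≈ 117 Ω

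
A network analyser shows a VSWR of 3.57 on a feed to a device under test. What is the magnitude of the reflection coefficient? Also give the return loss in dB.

|Γ| = (S − 1)/(S + 1) = (3.57 − 1)/(3.57 + 1) = 2.57/4.57
RL = −20·log₁₀|Γ| = −20·log₁₀(0.562)

|Γ| ≈ 0.562; return loss ≈ 5 dB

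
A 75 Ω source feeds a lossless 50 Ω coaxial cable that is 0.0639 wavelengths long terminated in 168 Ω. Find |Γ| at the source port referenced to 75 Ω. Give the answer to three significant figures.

βl = 2π × 0.0639 = 23°
tan(βl) = 0.425
Z_in = Z_0·(Z_L + jZ_0·tanβl)/(Z_0 + jZ_L·tanβl) = 65.3 − j72 Ω
Γ_s = (Z_in − Z_s)/(Z_in + Z_s) = (-9.67 − j72)/(140 − j72), |Γ_s| = 0.46

|Γ| ≈ 0.46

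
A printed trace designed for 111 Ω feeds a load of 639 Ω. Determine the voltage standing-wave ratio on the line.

VSWR ≈ 5.76

Γ = (639 − 111)/(639 + 111) = 0.704
VSWR = (1 + 0.704)/(1 − 0.704)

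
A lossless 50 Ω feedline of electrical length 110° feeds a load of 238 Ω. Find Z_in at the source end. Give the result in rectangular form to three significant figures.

tan(βl) = tan(110°) = -2.75
Z_in = Z_0·(Z_L + jZ_0·tanβl)/(Z_0 + jZ_L·tanβl)
     = 50·(238 − j137)/(50 − j654)

Z_in ≈ 11.8 + j17.3 Ω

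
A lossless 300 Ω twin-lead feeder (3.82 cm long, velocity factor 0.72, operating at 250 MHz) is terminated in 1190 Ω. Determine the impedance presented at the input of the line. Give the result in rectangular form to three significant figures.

λ = v/f = 0.72·c / 250 MHz = 0.864 m
βl = 2π·l/λ = 2π × 0.0442 = 15.9°
tan(βl) = tan(15.9°) = 0.285
Z_in = Z_0·(Z_L + jZ_0·tanβl)/(Z_0 + jZ_L·tanβl)
     = 300·(1190 + j85.6)/(300 + j339)

Z_in ≈ 564 − j553 Ω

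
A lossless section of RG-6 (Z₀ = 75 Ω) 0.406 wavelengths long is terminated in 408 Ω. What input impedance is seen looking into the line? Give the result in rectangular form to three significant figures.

βl = 2π × 0.406 = 146°
tan(βl) = tan(146°) = -0.67
Z_in = Z_0·(Z_L + jZ_0·tanβl)/(Z_0 + jZ_L·tanβl)
     = 75·(408 − j50.3)/(75 − j274)

Z_in ≈ 41.3 + j101 Ω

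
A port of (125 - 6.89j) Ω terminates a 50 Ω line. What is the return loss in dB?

Γ = (75 − j6.89)/(175 − j6.89), |Γ| = 0.43
RL = −20·log₁₀|Γ| = −20·log₁₀(0.43)

RL ≈ 7.33 dB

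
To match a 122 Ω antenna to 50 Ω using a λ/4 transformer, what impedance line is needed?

Z_qwt = √(Z_0·R_L) = √(50 × 122) = √6100

Z_qwt ≈ 78.1 Ω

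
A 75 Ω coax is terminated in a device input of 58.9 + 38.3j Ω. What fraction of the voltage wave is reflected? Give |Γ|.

Γ = (Z_L − Z_0)/(Z_L + Z_0) = (-16.1 + j38.3)/(133.9 + j38.3)
|Γ| = 41.5/139

|Γ| ≈ 0.298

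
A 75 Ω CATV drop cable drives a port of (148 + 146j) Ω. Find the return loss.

Γ = (73 + j146)/(223 + j146), |Γ| = 0.612
RL = −20·log₁₀|Γ| = −20·log₁₀(0.612)

RL ≈ 4.26 dB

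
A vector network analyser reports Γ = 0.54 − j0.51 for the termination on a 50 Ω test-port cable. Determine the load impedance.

Z_L = Z_0·(1 + Γ)/(1 − Γ) = 50·(1.54 − j0.51)/(0.46 + j0.51)

Z_L ≈ 47.5 − j108 Ω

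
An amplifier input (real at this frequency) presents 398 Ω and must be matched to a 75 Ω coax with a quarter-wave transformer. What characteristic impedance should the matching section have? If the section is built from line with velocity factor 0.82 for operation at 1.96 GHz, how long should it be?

Z_qwt ≈ 173 Ω; length ≈ 3.14 cm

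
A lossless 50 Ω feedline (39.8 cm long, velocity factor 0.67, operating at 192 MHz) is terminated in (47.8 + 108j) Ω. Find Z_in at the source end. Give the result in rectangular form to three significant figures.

λ = v/f = 0.67·c / 192 MHz = 1.05 m
βl = 2π·l/λ = 2π × 0.38 = 137°
tan(βl) = tan(137°) = -0.937
Z_in = Z_0·(Z_L + jZ_0·tanβl)/(Z_0 + jZ_L·tanβl)
     = 50·(47.8 + j61.2)/(151 − j44.8)

Z_in ≈ 9.03 + j22.9 Ω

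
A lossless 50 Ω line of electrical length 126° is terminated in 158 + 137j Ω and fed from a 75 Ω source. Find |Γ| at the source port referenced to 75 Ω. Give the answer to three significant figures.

tan(βl) = -1.38
Z_in = Z_0·(Z_L + jZ_0·tanβl)/(Z_0 + jZ_L·tanβl) = 11 + j24.3 Ω
Γ_s = (Z_in − Z_s)/(Z_in + Z_s) = (-64 + j24.3)/(86 + j24.3), |Γ_s| = 0.767

|Γ| ≈ 0.767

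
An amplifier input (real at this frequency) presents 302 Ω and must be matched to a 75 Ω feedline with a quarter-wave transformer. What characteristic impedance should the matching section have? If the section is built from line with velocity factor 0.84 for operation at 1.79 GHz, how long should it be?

Z_qwt ≈ 150 Ω; length ≈ 3.52 cm

Z_qwt = √(Z_0·R_L) = √(75 × 302) = √22650
λ = 0.84·c/f = 0.141 m, so l = λ/4 = 0.0352 m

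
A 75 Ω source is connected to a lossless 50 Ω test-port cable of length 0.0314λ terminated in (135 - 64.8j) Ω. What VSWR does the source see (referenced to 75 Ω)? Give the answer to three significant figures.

VSWR ≈ 2.64

βl = 2π × 0.0314 = 11.3°
tan(βl) = 0.2
Z_in = Z_0·(Z_L + jZ_0·tanβl)/(Z_0 + jZ_L·tanβl) = 74.8 − j75.6 Ω
Γ_s = (Z_in − Z_s)/(Z_in + Z_s) = (-0.184 − j75.6)/(150 − j75.6), |Γ_s| = 0.451
VSWR = (1 + |Γ_s|)/(1 − |Γ_s|)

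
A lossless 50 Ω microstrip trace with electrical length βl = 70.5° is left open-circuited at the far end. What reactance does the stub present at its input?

X_in ≈ -17.7 Ω (capacitive)

tan(βl) = 2.82
For an open-circuited stub, Z_in = −jZ_0·cot(βl) = −jZ_0/tan(βl)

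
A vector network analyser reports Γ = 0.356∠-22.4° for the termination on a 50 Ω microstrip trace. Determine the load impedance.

Z_L = Z_0·(1 + Γ)/(1 − Γ) = 50·(1.33 − j0.136)/(0.671 + j0.136)

Z_L ≈ 93.2 − j29 Ω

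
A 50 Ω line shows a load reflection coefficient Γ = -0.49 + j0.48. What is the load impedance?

Z_L ≈ 10.8 + j19.6 Ω

Z_L = Z_0·(1 + Γ)/(1 − Γ) = 50·(0.51 + j0.48)/(1.49 − j0.48)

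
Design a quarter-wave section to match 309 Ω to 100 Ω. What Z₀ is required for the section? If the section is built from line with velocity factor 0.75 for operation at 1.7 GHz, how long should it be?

Z_qwt ≈ 176 Ω; length ≈ 3.31 cm

Z_qwt = √(Z_0·R_L) = √(100 × 309) = √30900
λ = 0.75·c/f = 0.132 m, so l = λ/4 = 0.0331 m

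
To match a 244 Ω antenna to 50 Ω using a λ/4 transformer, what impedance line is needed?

Z_qwt ≈ 110 Ω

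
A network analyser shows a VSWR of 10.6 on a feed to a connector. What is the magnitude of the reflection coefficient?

|Γ| ≈ 0.828

|Γ| = (S − 1)/(S + 1) = (10.6 − 1)/(10.6 + 1) = 9.6/11.6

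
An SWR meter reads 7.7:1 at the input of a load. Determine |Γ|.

|Γ| = (S − 1)/(S + 1) = (7.7 − 1)/(7.7 + 1) = 6.7/8.7

|Γ| ≈ 0.77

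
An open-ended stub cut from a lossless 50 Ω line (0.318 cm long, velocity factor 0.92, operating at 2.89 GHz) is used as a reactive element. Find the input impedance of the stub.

Z_in ≈ −j235 Ω

λ = v/f = 0.92·c / 2.89 GHz = 0.0955 m
βl = 2π·l/λ = 2π × 0.0333 = 12°
tan(βl) = 0.212
For an open-ended stub, Z_in = −jZ_0·cot(βl) = −jZ_0/tan(βl)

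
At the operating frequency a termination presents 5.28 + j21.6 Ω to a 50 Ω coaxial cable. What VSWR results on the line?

Γ = (Z_L − Z_0)/(Z_L + Z_0) = (-44.72 + j21.6)/(55.28 + j21.6)
|Γ| = 49.7/59.4 = 0.837
VSWR = (1 + |Γ|)/(1 − |Γ|) = 1.84/0.163

VSWR ≈ 11.3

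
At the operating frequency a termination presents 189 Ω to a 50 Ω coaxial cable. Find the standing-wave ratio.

VSWR ≈ 3.78

Γ = (189 − 50)/(189 + 50) = 0.582
VSWR = (1 + 0.582)/(1 − 0.582)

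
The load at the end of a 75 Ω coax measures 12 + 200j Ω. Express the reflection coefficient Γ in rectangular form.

Γ ≈ 0.726 + j0.631

Γ = (Z_L − Z_0)/(Z_L + Z_0) = (-63 + j200)/(87 + j200)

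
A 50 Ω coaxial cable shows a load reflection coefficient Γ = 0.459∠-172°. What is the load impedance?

Z_L = Z_0·(1 + Γ)/(1 − Γ) = 50·(0.545 − j0.0639)/(1.45 + j0.0639)

Z_L ≈ 18.6 − j3.01 Ω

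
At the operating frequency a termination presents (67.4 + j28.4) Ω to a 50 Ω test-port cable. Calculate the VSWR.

Γ = (Z_L − Z_0)/(Z_L + Z_0) = (17.4 + j28.4)/(117.4 + j28.4)
|Γ| = 33.3/121 = 0.276
VSWR = (1 + |Γ|)/(1 − |Γ|) = 1.28/0.724

VSWR ≈ 1.76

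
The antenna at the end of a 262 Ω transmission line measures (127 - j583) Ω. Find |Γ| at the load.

|Γ| ≈ 0.854

Γ = (Z_L − Z_0)/(Z_L + Z_0) = (-135 − j583)/(389 − j583)
|Γ| = 598/701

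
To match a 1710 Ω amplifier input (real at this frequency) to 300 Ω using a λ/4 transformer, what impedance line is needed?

Z_qwt = √(Z_0·R_L) = √(300 × 1710) = √513000

Z_qwt ≈ 716 Ω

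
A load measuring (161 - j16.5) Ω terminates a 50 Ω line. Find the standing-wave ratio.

VSWR ≈ 3.26

Γ = (Z_L − Z_0)/(Z_L + Z_0) = (111 − j16.5)/(211 − j16.5)
|Γ| = 112/212 = 0.53
VSWR = (1 + |Γ|)/(1 − |Γ|) = 1.53/0.47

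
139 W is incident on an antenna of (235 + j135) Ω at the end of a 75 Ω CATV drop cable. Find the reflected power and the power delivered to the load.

P_reflected ≈ 53.3 W; P_delivered ≈ 85.7 W

|Γ| = |(160 + j135)/(310 + j135)| = 0.619
|Γ|² = 0.383
P_refl = |Γ|²·P_inc = 53.3 W, P_del = (1 − |Γ|²)·P_inc = 85.7 W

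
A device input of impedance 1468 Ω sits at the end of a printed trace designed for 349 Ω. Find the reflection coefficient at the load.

Γ = 0.616

Γ = (Z_L − Z_0)/(Z_L + Z_0) = (1468 − 349)/(1468 + 349) = 1119/1817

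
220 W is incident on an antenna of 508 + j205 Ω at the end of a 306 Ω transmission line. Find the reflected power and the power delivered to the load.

P_reflected ≈ 25.9 W; P_delivered ≈ 194 W

|Γ| = |(202 + j205)/(814 + j205)| = 0.343
|Γ|² = 0.118
P_refl = |Γ|²·P_inc = 25.9 W, P_del = (1 − |Γ|²)·P_inc = 194 W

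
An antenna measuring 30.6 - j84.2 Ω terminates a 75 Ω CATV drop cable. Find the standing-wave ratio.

Γ = (Z_L − Z_0)/(Z_L + Z_0) = (-44.4 − j84.2)/(105.6 − j84.2)
|Γ| = 95.2/135 = 0.705
VSWR = (1 + |Γ|)/(1 − |Γ|) = 1.7/0.295

VSWR ≈ 5.77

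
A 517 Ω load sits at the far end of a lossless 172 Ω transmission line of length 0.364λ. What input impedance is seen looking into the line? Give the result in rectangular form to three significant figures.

βl = 2π × 0.364 = 131°
tan(βl) = tan(131°) = -1.15
Z_in = Z_0·(Z_L + jZ_0·tanβl)/(Z_0 + jZ_L·tanβl)
     = 172·(517 − j198)/(172 − j594)

Z_in ≈ 92.8 + j123 Ω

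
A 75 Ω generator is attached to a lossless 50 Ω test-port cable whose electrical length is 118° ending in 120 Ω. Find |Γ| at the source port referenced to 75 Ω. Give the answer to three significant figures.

|Γ| ≈ 0.524

tan(βl) = -1.88
Z_in = Z_0·(Z_L + jZ_0·tanβl)/(Z_0 + jZ_L·tanβl) = 25.5 + j20.9 Ω
Γ_s = (Z_in − Z_s)/(Z_in + Z_s) = (-49.5 + j20.9)/(100 + j20.9), |Γ_s| = 0.524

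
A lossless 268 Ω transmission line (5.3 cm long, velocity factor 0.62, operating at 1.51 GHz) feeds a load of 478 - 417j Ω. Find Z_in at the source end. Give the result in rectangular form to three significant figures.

Z_in ≈ 755 + j327 Ω

λ = v/f = 0.62·c / 1.51 GHz = 0.123 m
βl = 2π·l/λ = 2π × 0.43 = 155°
tan(βl) = tan(155°) = -0.469
Z_in = Z_0·(Z_L + jZ_0·tanβl)/(Z_0 + jZ_L·tanβl)
     = 268·(478 − j543)/(72.6 − j224)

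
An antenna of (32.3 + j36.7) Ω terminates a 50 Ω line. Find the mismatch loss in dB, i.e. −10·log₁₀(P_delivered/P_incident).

mismatch loss ≈ 0.993 dB

Γ = (-17.7 + j36.7)/(82.3 + j36.7), |Γ| = 0.452
|Γ|² = 0.204, so P_del/P_inc = 1 − |Γ|² = 0.796
ML = −10·log₁₀(1 − |Γ|²)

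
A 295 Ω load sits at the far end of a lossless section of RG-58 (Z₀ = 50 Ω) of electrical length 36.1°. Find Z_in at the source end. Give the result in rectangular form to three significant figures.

tan(βl) = tan(36.1°) = 0.729
Z_in = Z_0·(Z_L + jZ_0·tanβl)/(Z_0 + jZ_L·tanβl)
     = 50·(295 + j36.5)/(50 + j215)

Z_in ≈ 23.2 − j63.2 Ω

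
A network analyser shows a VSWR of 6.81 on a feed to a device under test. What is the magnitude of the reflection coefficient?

|Γ| ≈ 0.744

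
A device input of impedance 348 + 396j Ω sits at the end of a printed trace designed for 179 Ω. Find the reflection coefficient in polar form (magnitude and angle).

Γ = (Z_L − Z_0)/(Z_L + Z_0) = (169 + j396)/(527 + j396)
|Γ| = 431/659 = 0.653

Γ ≈ 0.653 ∠ 30°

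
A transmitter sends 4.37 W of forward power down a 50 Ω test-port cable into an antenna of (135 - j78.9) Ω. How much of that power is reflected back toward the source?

P_reflected ≈ 1.45 W

|Γ| = |(85 − j78.9)/(185 − j78.9)| = 0.577
|Γ|² = 0.333
P_refl = |Γ|²·P_inc = 1.45 W, P_del = (1 − |Γ|²)·P_inc = 2.92 W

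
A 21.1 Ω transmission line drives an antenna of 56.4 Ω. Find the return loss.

Γ = (56.4 − 21.1)/(56.4 + 21.1) = 0.455
RL = −20·log₁₀|Γ| = −20·log₁₀(0.455)

RL ≈ 6.83 dB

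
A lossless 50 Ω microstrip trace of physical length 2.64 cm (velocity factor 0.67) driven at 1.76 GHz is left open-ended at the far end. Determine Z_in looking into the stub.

Z_in ≈ −j5.95 Ω

λ = v/f = 0.67·c / 1.76 GHz = 0.114 m
βl = 2π·l/λ = 2π × 0.231 = 83.2°
tan(βl) = 8.41
For an open-ended stub, Z_in = −jZ_0·cot(βl) = −jZ_0/tan(βl)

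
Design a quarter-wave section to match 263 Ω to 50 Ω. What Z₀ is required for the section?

Z_qwt = √(Z_0·R_L) = √(50 × 263) = √13150

Z_qwt ≈ 115 Ω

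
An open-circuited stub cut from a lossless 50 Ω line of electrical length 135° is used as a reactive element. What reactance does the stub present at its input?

tan(βl) = -1
For an open-circuited stub, Z_in = −jZ_0·cot(βl) = −jZ_0/tan(βl)

X_in ≈ 50 Ω (inductive)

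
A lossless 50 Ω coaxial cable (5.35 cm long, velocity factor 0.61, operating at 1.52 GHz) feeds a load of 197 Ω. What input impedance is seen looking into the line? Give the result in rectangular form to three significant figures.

Z_in ≈ 72.9 + j86.4 Ω

λ = v/f = 0.61·c / 1.52 GHz = 0.12 m
βl = 2π·l/λ = 2π × 0.444 = 160°
tan(βl) = tan(160°) = -0.364
Z_in = Z_0·(Z_L + jZ_0·tanβl)/(Z_0 + jZ_L·tanβl)
     = 50·(197 − j18.2)/(50 − j71.8)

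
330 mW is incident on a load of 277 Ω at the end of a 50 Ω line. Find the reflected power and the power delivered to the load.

Γ = (277 − 50)/(277 + 50) = 0.694
|Γ|² = 0.482
P_refl = |Γ|²·P_inc = 159 mW, P_del = (1 − |Γ|²)·P_inc = 171 mW

P_reflected ≈ 159 mW; P_delivered ≈ 171 mW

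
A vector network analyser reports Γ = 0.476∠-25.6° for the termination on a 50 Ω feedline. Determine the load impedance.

Z_L = Z_0·(1 + Γ)/(1 − Γ) = 50·(1.43 − j0.206)/(0.571 + j0.206)

Z_L ≈ 105 − j55.9 Ω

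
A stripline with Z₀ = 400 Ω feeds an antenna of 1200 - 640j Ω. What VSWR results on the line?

VSWR ≈ 3.93

Γ = (Z_L − Z_0)/(Z_L + Z_0) = (800 − j640)/(1600 − j640)
|Γ| = 1020/1720 = 0.595
VSWR = (1 + |Γ|)/(1 − |Γ|) = 1.59/0.405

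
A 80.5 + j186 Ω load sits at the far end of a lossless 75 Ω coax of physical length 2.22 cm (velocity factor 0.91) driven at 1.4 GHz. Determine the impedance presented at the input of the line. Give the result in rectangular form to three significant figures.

Z_in ≈ 64.1 − j166 Ω

λ = v/f = 0.91·c / 1.4 GHz = 0.195 m
βl = 2π·l/λ = 2π × 0.114 = 41°
tan(βl) = tan(41°) = 0.869
Z_in = Z_0·(Z_L + jZ_0·tanβl)/(Z_0 + jZ_L·tanβl)
     = 75·(80.5 + j251)/(-86.6 + j69.9)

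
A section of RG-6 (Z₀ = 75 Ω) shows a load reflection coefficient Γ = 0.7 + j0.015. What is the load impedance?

Z_L ≈ 424 + j24.9 Ω

Z_L = Z_0·(1 + Γ)/(1 − Γ) = 75·(1.7 + j0.015)/(0.3 − j0.015)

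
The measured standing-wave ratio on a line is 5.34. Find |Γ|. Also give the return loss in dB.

|Γ| ≈ 0.685; return loss ≈ 3.29 dB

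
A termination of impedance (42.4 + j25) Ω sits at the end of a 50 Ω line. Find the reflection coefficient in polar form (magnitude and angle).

Γ = (Z_L − Z_0)/(Z_L + Z_0) = (-7.6 + j25)/(92.4 + j25)
|Γ| = 26.1/95.7 = 0.273

Γ ≈ 0.273 ∠ 91.8°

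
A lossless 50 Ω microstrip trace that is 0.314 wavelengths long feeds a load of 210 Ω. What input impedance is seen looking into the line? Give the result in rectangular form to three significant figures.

Z_in ≈ 13.9 + j19.9 Ω

βl = 2π × 0.314 = 113°
tan(βl) = tan(113°) = -2.35
Z_in = Z_0·(Z_L + jZ_0·tanβl)/(Z_0 + jZ_L·tanβl)
     = 50·(210 − j118)/(50 − j494)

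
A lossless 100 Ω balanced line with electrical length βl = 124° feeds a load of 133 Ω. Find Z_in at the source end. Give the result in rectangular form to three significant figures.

Z_in ≈ 87 + j23.3 Ω

tan(βl) = tan(124°) = -1.48
Z_in = Z_0·(Z_L + jZ_0·tanβl)/(Z_0 + jZ_L·tanβl)
     = 100·(133 − j148)/(100 − j197)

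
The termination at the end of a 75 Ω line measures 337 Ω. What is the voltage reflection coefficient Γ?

Γ = (Z_L − Z_0)/(Z_L + Z_0) = (337 − 75)/(337 + 75) = 262/412

Γ = 0.636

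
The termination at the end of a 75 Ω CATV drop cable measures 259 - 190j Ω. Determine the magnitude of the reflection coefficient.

Γ = (Z_L − Z_0)/(Z_L + Z_0) = (184 − j190)/(334 − j190)
|Γ| = 264/384

|Γ| ≈ 0.688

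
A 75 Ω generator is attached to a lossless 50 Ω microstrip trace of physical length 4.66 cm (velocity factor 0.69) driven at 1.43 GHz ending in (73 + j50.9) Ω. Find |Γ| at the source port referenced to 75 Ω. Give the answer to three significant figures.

λ = v/f = 0.69·c / 1.43 GHz = 0.145 m
βl = 2π·l/λ = 2π × 0.322 = 116°
tan(βl) = -2.06
Z_in = Z_0·(Z_L + jZ_0·tanβl)/(Z_0 + jZ_L·tanβl) = 20.5 + j3.12 Ω
Γ_s = (Z_in − Z_s)/(Z_in + Z_s) = (-54.5 + j3.12)/(95.5 + j3.12), |Γ_s| = 0.571

|Γ| ≈ 0.571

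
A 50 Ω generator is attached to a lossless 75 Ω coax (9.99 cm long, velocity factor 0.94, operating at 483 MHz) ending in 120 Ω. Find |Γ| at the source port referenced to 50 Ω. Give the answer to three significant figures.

λ = v/f = 0.94·c / 483 MHz = 0.584 m
βl = 2π·l/λ = 2π × 0.171 = 61.6°
tan(βl) = 1.85
Z_in = Z_0·(Z_L + jZ_0·tanβl)/(Z_0 + jZ_L·tanβl) = 54.4 − j22.2 Ω
Γ_s = (Z_in − Z_s)/(Z_in + Z_s) = (4.37 − j22.2)/(104 − j22.2), |Γ_s| = 0.212

|Γ| ≈ 0.212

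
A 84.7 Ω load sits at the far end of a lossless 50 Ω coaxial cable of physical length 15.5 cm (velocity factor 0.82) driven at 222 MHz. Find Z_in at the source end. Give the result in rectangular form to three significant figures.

λ = v/f = 0.82·c / 222 MHz = 1.11 m
βl = 2π·l/λ = 2π × 0.14 = 50.4°
tan(βl) = tan(50.4°) = 1.21
Z_in = Z_0·(Z_L + jZ_0·tanβl)/(Z_0 + jZ_L·tanβl)
     = 50·(84.7 + j60.3)/(50 + j102)

Z_in ≈ 40.2 − j21.8 Ω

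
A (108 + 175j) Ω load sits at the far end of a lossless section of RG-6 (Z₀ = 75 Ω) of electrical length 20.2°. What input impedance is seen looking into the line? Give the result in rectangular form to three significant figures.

Z_in ≈ 408 − j94.9 Ω

tan(βl) = tan(20.2°) = 0.368
Z_in = Z_0·(Z_L + jZ_0·tanβl)/(Z_0 + jZ_L·tanβl)
     = 75·(108 + j203)/(10.6 + j39.7)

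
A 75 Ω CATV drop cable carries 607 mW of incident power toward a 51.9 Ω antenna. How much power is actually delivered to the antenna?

Γ = (51.9 − 75)/(51.9 + 75) = -0.182
|Γ|² = 0.0331
P_refl = |Γ|²·P_inc = 20.1 mW, P_del = (1 − |Γ|²)·P_inc = 587 mW

P_delivered ≈ 587 mW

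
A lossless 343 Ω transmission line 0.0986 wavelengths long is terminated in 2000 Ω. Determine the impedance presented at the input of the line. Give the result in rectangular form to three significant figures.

Z_in ≈ 165 − j441 Ω

βl = 2π × 0.0986 = 35.5°
tan(βl) = tan(35.5°) = 0.713
Z_in = Z_0·(Z_L + jZ_0·tanβl)/(Z_0 + jZ_L·tanβl)
     = 343·(2000 + j245)/(343 + j1430)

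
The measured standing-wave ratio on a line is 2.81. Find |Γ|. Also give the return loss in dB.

|Γ| ≈ 0.475; return loss ≈ 6.46 dB

|Γ| = (S − 1)/(S + 1) = (2.81 − 1)/(2.81 + 1) = 1.81/3.81
RL = −20·log₁₀|Γ| = −20·log₁₀(0.475)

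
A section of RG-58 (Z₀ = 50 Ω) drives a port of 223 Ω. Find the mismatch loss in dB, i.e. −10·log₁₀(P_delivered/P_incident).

mismatch loss ≈ 2.23 dB

Γ = (223 − 50)/(223 + 50) = 0.634
|Γ|² = 0.402, so P_del/P_inc = 1 − |Γ|² = 0.598
ML = −10·log₁₀(1 − |Γ|²)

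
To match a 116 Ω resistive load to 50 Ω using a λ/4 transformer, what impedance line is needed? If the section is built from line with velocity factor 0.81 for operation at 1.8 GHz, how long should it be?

Z_qwt ≈ 76.2 Ω; length ≈ 3.38 cm

Z_qwt = √(Z_0·R_L) = √(50 × 116) = √5800
λ = 0.81·c/f = 0.135 m, so l = λ/4 = 0.0338 m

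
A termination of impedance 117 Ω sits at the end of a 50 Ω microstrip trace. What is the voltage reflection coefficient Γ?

Γ = (Z_L − Z_0)/(Z_L + Z_0) = (117 − 50)/(117 + 50) = 67/167

Γ = 0.401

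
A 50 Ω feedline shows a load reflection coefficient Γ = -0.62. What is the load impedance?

Z_L ≈ 11.7 Ω

Z_L = Z_0·(1 + Γ)/(1 − Γ) = 50·(0.38)/(1.62)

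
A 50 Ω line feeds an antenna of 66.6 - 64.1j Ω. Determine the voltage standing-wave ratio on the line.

Γ = (Z_L − Z_0)/(Z_L + Z_0) = (16.6 − j64.1)/(116.6 − j64.1)
|Γ| = 66.2/133 = 0.498
VSWR = (1 + |Γ|)/(1 − |Γ|) = 1.5/0.502

VSWR ≈ 2.98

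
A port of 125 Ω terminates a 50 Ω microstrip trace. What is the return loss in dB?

RL ≈ 7.36 dB

Γ = (125 − 50)/(125 + 50) = 0.429
RL = −20·log₁₀|Γ| = −20·log₁₀(0.429)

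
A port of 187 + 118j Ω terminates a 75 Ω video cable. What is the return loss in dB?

RL ≈ 4.94 dB

Γ = (112 + j118)/(262 + j118), |Γ| = 0.566
RL = −20·log₁₀|Γ| = −20·log₁₀(0.566)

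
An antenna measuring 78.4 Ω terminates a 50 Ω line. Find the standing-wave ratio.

VSWR ≈ 1.57

Γ = (78.4 − 50)/(78.4 + 50) = 0.221
VSWR = (1 + 0.221)/(1 − 0.221)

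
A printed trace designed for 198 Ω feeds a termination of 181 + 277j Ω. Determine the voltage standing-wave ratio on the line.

VSWR ≈ 3.89

Γ = (Z_L − Z_0)/(Z_L + Z_0) = (-17 + j277)/(379 + j277)
|Γ| = 278/469 = 0.591
VSWR = (1 + |Γ|)/(1 − |Γ|) = 1.59/0.409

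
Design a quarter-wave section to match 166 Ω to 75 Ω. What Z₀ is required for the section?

Z_qwt ≈ 112 Ω

Z_qwt = √(Z_0·R_L) = √(75 × 166) = √12450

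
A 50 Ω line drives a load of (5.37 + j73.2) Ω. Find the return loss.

RL ≈ 0.592 dB

Γ = (-44.63 + j73.2)/(55.37 + j73.2), |Γ| = 0.934
RL = −20·log₁₀|Γ| = −20·log₁₀(0.934)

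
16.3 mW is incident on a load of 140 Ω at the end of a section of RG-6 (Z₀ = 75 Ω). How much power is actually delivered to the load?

Γ = (140 − 75)/(140 + 75) = 0.302
|Γ|² = 0.0914
P_refl = |Γ|²·P_inc = 1.49 mW, P_del = (1 − |Γ|²)·P_inc = 14.8 mW

P_delivered ≈ 14.8 mW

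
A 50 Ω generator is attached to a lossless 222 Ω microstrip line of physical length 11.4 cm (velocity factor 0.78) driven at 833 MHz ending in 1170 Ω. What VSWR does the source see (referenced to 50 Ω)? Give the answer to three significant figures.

VSWR ≈ 16.7

λ = v/f = 0.78·c / 833 MHz = 0.281 m
βl = 2π·l/λ = 2π × 0.406 = 146°
tan(βl) = -0.672
Z_in = Z_0·(Z_L + jZ_0·tanβl)/(Z_0 + jZ_L·tanβl) = 125 + j295 Ω
Γ_s = (Z_in − Z_s)/(Z_in + Z_s) = (75.4 + j295)/(175 + j295), |Γ_s| = 0.887
VSWR = (1 + |Γ_s|)/(1 − |Γ_s|)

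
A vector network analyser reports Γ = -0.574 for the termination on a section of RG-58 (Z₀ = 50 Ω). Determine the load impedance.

Z_L = Z_0·(1 + Γ)/(1 − Γ) = 50·(0.426)/(1.57)

Z_L ≈ 13.5 Ω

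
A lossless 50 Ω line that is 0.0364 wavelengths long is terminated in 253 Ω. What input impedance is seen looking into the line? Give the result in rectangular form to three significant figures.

Z_in ≈ 112 − j120 Ω

βl = 2π × 0.0364 = 13.1°
tan(βl) = tan(13.1°) = 0.233
Z_in = Z_0·(Z_L + jZ_0·tanβl)/(Z_0 + jZ_L·tanβl)
     = 50·(253 + j11.6)/(50 + j58.9)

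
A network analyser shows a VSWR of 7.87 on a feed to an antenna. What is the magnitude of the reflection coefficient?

|Γ| ≈ 0.775

|Γ| = (S − 1)/(S + 1) = (7.87 − 1)/(7.87 + 1) = 6.87/8.87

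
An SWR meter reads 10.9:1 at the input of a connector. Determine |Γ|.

|Γ| = (S − 1)/(S + 1) = (10.9 − 1)/(10.9 + 1) = 9.9/11.9

|Γ| ≈ 0.832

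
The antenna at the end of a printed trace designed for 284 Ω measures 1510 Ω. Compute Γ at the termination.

Γ = 0.683

Γ = (Z_L − Z_0)/(Z_L + Z_0) = (1510 − 284)/(1510 + 284) = 1226/1794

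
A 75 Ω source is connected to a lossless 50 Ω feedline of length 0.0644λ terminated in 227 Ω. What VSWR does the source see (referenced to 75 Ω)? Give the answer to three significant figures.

VSWR ≈ 3.64

βl = 2π × 0.0644 = 23.2°
tan(βl) = 0.428
Z_in = Z_0·(Z_L + jZ_0·tanβl)/(Z_0 + jZ_L·tanβl) = 56.2 − j87.8 Ω
Γ_s = (Z_in − Z_s)/(Z_in + Z_s) = (-18.8 − j87.8)/(131 − j87.8), |Γ_s| = 0.569
VSWR = (1 + |Γ_s|)/(1 − |Γ_s|)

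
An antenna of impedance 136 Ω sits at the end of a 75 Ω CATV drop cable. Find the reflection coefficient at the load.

Γ = (Z_L − Z_0)/(Z_L + Z_0) = (136 − 75)/(136 + 75) = 61/211

Γ = 0.289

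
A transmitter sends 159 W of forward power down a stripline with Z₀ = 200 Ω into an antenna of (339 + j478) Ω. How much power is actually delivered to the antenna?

|Γ| = |(139 + j478)/(539 + j478)| = 0.691
|Γ|² = 0.477
P_refl = |Γ|²·P_inc = 75.9 W, P_del = (1 − |Γ|²)·P_inc = 83.1 W

P_delivered ≈ 83.1 W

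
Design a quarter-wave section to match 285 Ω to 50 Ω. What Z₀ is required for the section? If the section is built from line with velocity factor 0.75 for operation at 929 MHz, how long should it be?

Z_qwt ≈ 119 Ω; length ≈ 6.05 cm

Z_qwt = √(Z_0·R_L) = √(50 × 285) = √14250
λ = 0.75·c/f = 0.242 m, so l = λ/4 = 0.0605 m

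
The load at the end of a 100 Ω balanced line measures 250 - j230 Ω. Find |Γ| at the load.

|Γ| ≈ 0.656

Γ = (Z_L − Z_0)/(Z_L + Z_0) = (150 − j230)/(350 − j230)
|Γ| = 275/419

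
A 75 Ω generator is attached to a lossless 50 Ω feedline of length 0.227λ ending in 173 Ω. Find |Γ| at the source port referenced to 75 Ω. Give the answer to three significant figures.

|Γ| ≈ 0.674

βl = 2π × 0.227 = 81.7°
tan(βl) = 6.87
Z_in = Z_0·(Z_L + jZ_0·tanβl)/(Z_0 + jZ_L·tanβl) = 14.7 − j6.66 Ω
Γ_s = (Z_in − Z_s)/(Z_in + Z_s) = (-60.3 − j6.66)/(89.7 − j6.66), |Γ_s| = 0.674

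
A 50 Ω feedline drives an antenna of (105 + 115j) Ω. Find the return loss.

Γ = (55 + j115)/(155 + j115), |Γ| = 0.66
RL = −20·log₁₀|Γ| = −20·log₁₀(0.66)

RL ≈ 3.6 dB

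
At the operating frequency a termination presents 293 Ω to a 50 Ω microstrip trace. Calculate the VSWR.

For a purely resistive load, VSWR = R_L/Z_0 or Z_0/R_L (whichever > 1) = 293/50

VSWR ≈ 5.86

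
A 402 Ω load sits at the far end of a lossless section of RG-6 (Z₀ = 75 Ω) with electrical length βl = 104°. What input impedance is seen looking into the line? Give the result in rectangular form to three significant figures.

Z_in ≈ 14.8 + j18 Ω

tan(βl) = tan(104°) = -4.01
Z_in = Z_0·(Z_L + jZ_0·tanβl)/(Z_0 + jZ_L·tanβl)
     = 75·(402 − j301)/(75 − j1610)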